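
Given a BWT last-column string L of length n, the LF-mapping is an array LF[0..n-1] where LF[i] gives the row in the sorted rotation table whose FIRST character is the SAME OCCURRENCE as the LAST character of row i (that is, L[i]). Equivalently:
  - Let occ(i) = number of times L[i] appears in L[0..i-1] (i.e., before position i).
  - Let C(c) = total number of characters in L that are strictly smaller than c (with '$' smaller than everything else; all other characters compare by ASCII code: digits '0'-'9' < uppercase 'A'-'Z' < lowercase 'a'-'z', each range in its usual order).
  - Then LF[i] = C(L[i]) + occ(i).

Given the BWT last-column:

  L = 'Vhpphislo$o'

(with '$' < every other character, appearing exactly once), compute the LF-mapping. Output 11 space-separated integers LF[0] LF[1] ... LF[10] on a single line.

Answer: 1 2 8 9 3 4 10 5 6 0 7

Derivation:
Char counts: '$':1, 'V':1, 'h':2, 'i':1, 'l':1, 'o':2, 'p':2, 's':1
C (first-col start): C('$')=0, C('V')=1, C('h')=2, C('i')=4, C('l')=5, C('o')=6, C('p')=8, C('s')=10
L[0]='V': occ=0, LF[0]=C('V')+0=1+0=1
L[1]='h': occ=0, LF[1]=C('h')+0=2+0=2
L[2]='p': occ=0, LF[2]=C('p')+0=8+0=8
L[3]='p': occ=1, LF[3]=C('p')+1=8+1=9
L[4]='h': occ=1, LF[4]=C('h')+1=2+1=3
L[5]='i': occ=0, LF[5]=C('i')+0=4+0=4
L[6]='s': occ=0, LF[6]=C('s')+0=10+0=10
L[7]='l': occ=0, LF[7]=C('l')+0=5+0=5
L[8]='o': occ=0, LF[8]=C('o')+0=6+0=6
L[9]='$': occ=0, LF[9]=C('$')+0=0+0=0
L[10]='o': occ=1, LF[10]=C('o')+1=6+1=7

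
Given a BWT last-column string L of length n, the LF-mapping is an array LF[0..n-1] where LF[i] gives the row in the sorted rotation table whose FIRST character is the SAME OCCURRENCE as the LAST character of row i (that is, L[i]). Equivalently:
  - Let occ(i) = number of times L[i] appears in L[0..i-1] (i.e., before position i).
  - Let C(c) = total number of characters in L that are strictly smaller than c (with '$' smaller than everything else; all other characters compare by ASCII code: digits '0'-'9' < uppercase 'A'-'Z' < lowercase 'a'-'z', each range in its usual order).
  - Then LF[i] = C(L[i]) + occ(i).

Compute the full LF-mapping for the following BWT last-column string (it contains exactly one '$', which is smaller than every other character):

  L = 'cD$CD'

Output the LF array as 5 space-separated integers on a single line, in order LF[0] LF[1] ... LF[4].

Char counts: '$':1, 'C':1, 'D':2, 'c':1
C (first-col start): C('$')=0, C('C')=1, C('D')=2, C('c')=4
L[0]='c': occ=0, LF[0]=C('c')+0=4+0=4
L[1]='D': occ=0, LF[1]=C('D')+0=2+0=2
L[2]='$': occ=0, LF[2]=C('$')+0=0+0=0
L[3]='C': occ=0, LF[3]=C('C')+0=1+0=1
L[4]='D': occ=1, LF[4]=C('D')+1=2+1=3

Answer: 4 2 0 1 3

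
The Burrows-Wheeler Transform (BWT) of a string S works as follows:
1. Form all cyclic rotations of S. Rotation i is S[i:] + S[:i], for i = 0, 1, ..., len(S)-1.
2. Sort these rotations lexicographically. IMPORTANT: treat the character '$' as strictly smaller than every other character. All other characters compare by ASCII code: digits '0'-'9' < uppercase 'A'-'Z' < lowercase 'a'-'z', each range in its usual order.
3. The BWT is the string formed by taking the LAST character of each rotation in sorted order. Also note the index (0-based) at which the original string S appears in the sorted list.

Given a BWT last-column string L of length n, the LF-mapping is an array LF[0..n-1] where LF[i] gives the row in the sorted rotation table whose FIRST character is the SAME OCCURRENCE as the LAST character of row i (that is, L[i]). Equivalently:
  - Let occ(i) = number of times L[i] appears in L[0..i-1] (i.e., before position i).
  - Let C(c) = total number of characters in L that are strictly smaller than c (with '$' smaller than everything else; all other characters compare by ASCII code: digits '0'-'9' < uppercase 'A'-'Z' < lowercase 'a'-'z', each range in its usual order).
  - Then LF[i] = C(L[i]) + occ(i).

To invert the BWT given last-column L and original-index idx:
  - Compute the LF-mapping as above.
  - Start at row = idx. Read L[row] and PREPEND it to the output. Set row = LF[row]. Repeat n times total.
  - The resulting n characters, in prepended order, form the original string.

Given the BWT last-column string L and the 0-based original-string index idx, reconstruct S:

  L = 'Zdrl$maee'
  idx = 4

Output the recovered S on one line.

Answer: emeraldZ$

Derivation:
LF mapping: 1 3 8 6 0 7 2 4 5
Walk LF starting at row 4, prepending L[row]:
  step 1: row=4, L[4]='$', prepend. Next row=LF[4]=0
  step 2: row=0, L[0]='Z', prepend. Next row=LF[0]=1
  step 3: row=1, L[1]='d', prepend. Next row=LF[1]=3
  step 4: row=3, L[3]='l', prepend. Next row=LF[3]=6
  step 5: row=6, L[6]='a', prepend. Next row=LF[6]=2
  step 6: row=2, L[2]='r', prepend. Next row=LF[2]=8
  step 7: row=8, L[8]='e', prepend. Next row=LF[8]=5
  step 8: row=5, L[5]='m', prepend. Next row=LF[5]=7
  step 9: row=7, L[7]='e', prepend. Next row=LF[7]=4
Reversed output: emeraldZ$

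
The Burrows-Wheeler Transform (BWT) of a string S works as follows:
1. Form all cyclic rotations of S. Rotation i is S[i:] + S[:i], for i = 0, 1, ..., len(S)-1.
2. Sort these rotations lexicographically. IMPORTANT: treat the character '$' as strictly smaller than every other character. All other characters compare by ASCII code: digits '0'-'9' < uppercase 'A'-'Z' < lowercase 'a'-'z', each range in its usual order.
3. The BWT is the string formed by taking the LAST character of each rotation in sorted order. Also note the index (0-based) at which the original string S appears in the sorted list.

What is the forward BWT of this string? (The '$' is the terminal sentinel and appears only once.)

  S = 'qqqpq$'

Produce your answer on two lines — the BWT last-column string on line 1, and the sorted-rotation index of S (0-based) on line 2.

All 6 rotations (rotation i = S[i:]+S[:i]):
  rot[0] = qqqpq$
  rot[1] = qqpq$q
  rot[2] = qpq$qq
  rot[3] = pq$qqq
  rot[4] = q$qqqp
  rot[5] = $qqqpq
Sorted (with $ < everything):
  sorted[0] = $qqqpq  (last char: 'q')
  sorted[1] = pq$qqq  (last char: 'q')
  sorted[2] = q$qqqp  (last char: 'p')
  sorted[3] = qpq$qq  (last char: 'q')
  sorted[4] = qqpq$q  (last char: 'q')
  sorted[5] = qqqpq$  (last char: '$')
Last column: qqpqq$
Original string S is at sorted index 5

Answer: qqpqq$
5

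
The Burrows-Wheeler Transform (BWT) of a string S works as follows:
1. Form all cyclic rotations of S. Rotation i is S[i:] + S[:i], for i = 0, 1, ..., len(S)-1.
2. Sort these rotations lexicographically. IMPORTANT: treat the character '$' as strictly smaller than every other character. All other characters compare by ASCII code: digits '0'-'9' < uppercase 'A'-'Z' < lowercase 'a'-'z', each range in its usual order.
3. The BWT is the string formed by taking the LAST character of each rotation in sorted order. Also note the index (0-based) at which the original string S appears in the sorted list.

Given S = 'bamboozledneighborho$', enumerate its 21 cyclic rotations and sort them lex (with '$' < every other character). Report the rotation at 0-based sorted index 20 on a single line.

Answer: zledneighborho$bamboo

Derivation:
All 21 rotations (rotation i = S[i:]+S[:i]):
  rot[0] = bamboozledneighborho$
  rot[1] = amboozledneighborho$b
  rot[2] = mboozledneighborho$ba
  rot[3] = boozledneighborho$bam
  rot[4] = oozledneighborho$bamb
  rot[5] = ozledneighborho$bambo
  rot[6] = zledneighborho$bamboo
  rot[7] = ledneighborho$bambooz
  rot[8] = edneighborho$bamboozl
  rot[9] = dneighborho$bamboozle
  rot[10] = neighborho$bamboozled
  rot[11] = eighborho$bamboozledn
  rot[12] = ighborho$bamboozledne
  rot[13] = ghborho$bamboozlednei
  rot[14] = hborho$bamboozledneig
  rot[15] = borho$bamboozledneigh
  rot[16] = orho$bamboozledneighb
  rot[17] = rho$bamboozledneighbo
  rot[18] = ho$bamboozledneighbor
  rot[19] = o$bamboozledneighborh
  rot[20] = $bamboozledneighborho
Sorted (with $ < everything):
  sorted[0] = $bamboozledneighborho
  sorted[1] = amboozledneighborho$b
  sorted[2] = bamboozledneighborho$
  sorted[3] = boozledneighborho$bam
  sorted[4] = borho$bamboozledneigh
  sorted[5] = dneighborho$bamboozle
  sorted[6] = edneighborho$bamboozl
  sorted[7] = eighborho$bamboozledn
  sorted[8] = ghborho$bamboozlednei
  sorted[9] = hborho$bamboozledneig
  sorted[10] = ho$bamboozledneighbor
  sorted[11] = ighborho$bamboozledne
  sorted[12] = ledneighborho$bambooz
  sorted[13] = mboozledneighborho$ba
  sorted[14] = neighborho$bamboozled
  sorted[15] = o$bamboozledneighborh
  sorted[16] = oozledneighborho$bamb
  sorted[17] = orho$bamboozledneighb
  sorted[18] = ozledneighborho$bambo
  sorted[19] = rho$bamboozledneighbo
  sorted[20] = zledneighborho$bamboo
sorted[20] = zledneighborho$bamboo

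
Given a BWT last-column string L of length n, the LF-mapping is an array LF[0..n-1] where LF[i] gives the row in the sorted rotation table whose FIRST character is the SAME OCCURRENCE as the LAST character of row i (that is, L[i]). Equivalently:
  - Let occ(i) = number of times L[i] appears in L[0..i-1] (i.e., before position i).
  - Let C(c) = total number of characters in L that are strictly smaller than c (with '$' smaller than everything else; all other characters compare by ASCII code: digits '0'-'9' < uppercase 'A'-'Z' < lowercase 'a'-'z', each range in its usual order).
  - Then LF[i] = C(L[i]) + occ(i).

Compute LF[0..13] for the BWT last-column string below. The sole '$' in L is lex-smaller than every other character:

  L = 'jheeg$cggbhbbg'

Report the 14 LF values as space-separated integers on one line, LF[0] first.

Char counts: '$':1, 'b':3, 'c':1, 'e':2, 'g':4, 'h':2, 'j':1
C (first-col start): C('$')=0, C('b')=1, C('c')=4, C('e')=5, C('g')=7, C('h')=11, C('j')=13
L[0]='j': occ=0, LF[0]=C('j')+0=13+0=13
L[1]='h': occ=0, LF[1]=C('h')+0=11+0=11
L[2]='e': occ=0, LF[2]=C('e')+0=5+0=5
L[3]='e': occ=1, LF[3]=C('e')+1=5+1=6
L[4]='g': occ=0, LF[4]=C('g')+0=7+0=7
L[5]='$': occ=0, LF[5]=C('$')+0=0+0=0
L[6]='c': occ=0, LF[6]=C('c')+0=4+0=4
L[7]='g': occ=1, LF[7]=C('g')+1=7+1=8
L[8]='g': occ=2, LF[8]=C('g')+2=7+2=9
L[9]='b': occ=0, LF[9]=C('b')+0=1+0=1
L[10]='h': occ=1, LF[10]=C('h')+1=11+1=12
L[11]='b': occ=1, LF[11]=C('b')+1=1+1=2
L[12]='b': occ=2, LF[12]=C('b')+2=1+2=3
L[13]='g': occ=3, LF[13]=C('g')+3=7+3=10

Answer: 13 11 5 6 7 0 4 8 9 1 12 2 3 10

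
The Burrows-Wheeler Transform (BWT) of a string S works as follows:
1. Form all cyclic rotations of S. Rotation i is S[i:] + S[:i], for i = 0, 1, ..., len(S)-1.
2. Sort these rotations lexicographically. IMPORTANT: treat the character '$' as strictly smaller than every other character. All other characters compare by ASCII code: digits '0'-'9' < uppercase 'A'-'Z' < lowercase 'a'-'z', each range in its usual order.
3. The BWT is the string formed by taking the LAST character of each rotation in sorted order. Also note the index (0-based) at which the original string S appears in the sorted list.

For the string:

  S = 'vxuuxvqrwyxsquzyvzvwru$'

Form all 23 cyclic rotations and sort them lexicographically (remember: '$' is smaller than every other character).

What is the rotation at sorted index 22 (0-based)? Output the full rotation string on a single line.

Answer: zyvzvwru$vxuuxvqrwyxsqu

Derivation:
All 23 rotations (rotation i = S[i:]+S[:i]):
  rot[0] = vxuuxvqrwyxsquzyvzvwru$
  rot[1] = xuuxvqrwyxsquzyvzvwru$v
  rot[2] = uuxvqrwyxsquzyvzvwru$vx
  rot[3] = uxvqrwyxsquzyvzvwru$vxu
  rot[4] = xvqrwyxsquzyvzvwru$vxuu
  rot[5] = vqrwyxsquzyvzvwru$vxuux
  rot[6] = qrwyxsquzyvzvwru$vxuuxv
  rot[7] = rwyxsquzyvzvwru$vxuuxvq
  rot[8] = wyxsquzyvzvwru$vxuuxvqr
  rot[9] = yxsquzyvzvwru$vxuuxvqrw
  rot[10] = xsquzyvzvwru$vxuuxvqrwy
  rot[11] = squzyvzvwru$vxuuxvqrwyx
  rot[12] = quzyvzvwru$vxuuxvqrwyxs
  rot[13] = uzyvzvwru$vxuuxvqrwyxsq
  rot[14] = zyvzvwru$vxuuxvqrwyxsqu
  rot[15] = yvzvwru$vxuuxvqrwyxsquz
  rot[16] = vzvwru$vxuuxvqrwyxsquzy
  rot[17] = zvwru$vxuuxvqrwyxsquzyv
  rot[18] = vwru$vxuuxvqrwyxsquzyvz
  rot[19] = wru$vxuuxvqrwyxsquzyvzv
  rot[20] = ru$vxuuxvqrwyxsquzyvzvw
  rot[21] = u$vxuuxvqrwyxsquzyvzvwr
  rot[22] = $vxuuxvqrwyxsquzyvzvwru
Sorted (with $ < everything):
  sorted[0] = $vxuuxvqrwyxsquzyvzvwru
  sorted[1] = qrwyxsquzyvzvwru$vxuuxv
  sorted[2] = quzyvzvwru$vxuuxvqrwyxs
  sorted[3] = ru$vxuuxvqrwyxsquzyvzvw
  sorted[4] = rwyxsquzyvzvwru$vxuuxvq
  sorted[5] = squzyvzvwru$vxuuxvqrwyx
  sorted[6] = u$vxuuxvqrwyxsquzyvzvwr
  sorted[7] = uuxvqrwyxsquzyvzvwru$vx
  sorted[8] = uxvqrwyxsquzyvzvwru$vxu
  sorted[9] = uzyvzvwru$vxuuxvqrwyxsq
  sorted[10] = vqrwyxsquzyvzvwru$vxuux
  sorted[11] = vwru$vxuuxvqrwyxsquzyvz
  sorted[12] = vxuuxvqrwyxsquzyvzvwru$
  sorted[13] = vzvwru$vxuuxvqrwyxsquzy
  sorted[14] = wru$vxuuxvqrwyxsquzyvzv
  sorted[15] = wyxsquzyvzvwru$vxuuxvqr
  sorted[16] = xsquzyvzvwru$vxuuxvqrwy
  sorted[17] = xuuxvqrwyxsquzyvzvwru$v
  sorted[18] = xvqrwyxsquzyvzvwru$vxuu
  sorted[19] = yvzvwru$vxuuxvqrwyxsquz
  sorted[20] = yxsquzyvzvwru$vxuuxvqrw
  sorted[21] = zvwru$vxuuxvqrwyxsquzyv
  sorted[22] = zyvzvwru$vxuuxvqrwyxsqu
sorted[22] = zyvzvwru$vxuuxvqrwyxsqu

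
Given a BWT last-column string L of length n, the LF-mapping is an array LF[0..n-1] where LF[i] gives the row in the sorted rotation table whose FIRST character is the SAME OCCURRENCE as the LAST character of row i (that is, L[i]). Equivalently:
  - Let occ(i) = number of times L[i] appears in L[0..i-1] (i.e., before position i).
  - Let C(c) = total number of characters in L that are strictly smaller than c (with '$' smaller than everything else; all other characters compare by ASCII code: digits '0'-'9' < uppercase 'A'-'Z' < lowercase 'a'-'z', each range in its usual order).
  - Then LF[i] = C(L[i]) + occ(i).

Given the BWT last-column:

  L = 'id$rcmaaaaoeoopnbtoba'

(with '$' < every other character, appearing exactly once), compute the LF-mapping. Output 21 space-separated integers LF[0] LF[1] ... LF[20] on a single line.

Answer: 11 9 0 19 8 12 1 2 3 4 14 10 15 16 18 13 6 20 17 7 5

Derivation:
Char counts: '$':1, 'a':5, 'b':2, 'c':1, 'd':1, 'e':1, 'i':1, 'm':1, 'n':1, 'o':4, 'p':1, 'r':1, 't':1
C (first-col start): C('$')=0, C('a')=1, C('b')=6, C('c')=8, C('d')=9, C('e')=10, C('i')=11, C('m')=12, C('n')=13, C('o')=14, C('p')=18, C('r')=19, C('t')=20
L[0]='i': occ=0, LF[0]=C('i')+0=11+0=11
L[1]='d': occ=0, LF[1]=C('d')+0=9+0=9
L[2]='$': occ=0, LF[2]=C('$')+0=0+0=0
L[3]='r': occ=0, LF[3]=C('r')+0=19+0=19
L[4]='c': occ=0, LF[4]=C('c')+0=8+0=8
L[5]='m': occ=0, LF[5]=C('m')+0=12+0=12
L[6]='a': occ=0, LF[6]=C('a')+0=1+0=1
L[7]='a': occ=1, LF[7]=C('a')+1=1+1=2
L[8]='a': occ=2, LF[8]=C('a')+2=1+2=3
L[9]='a': occ=3, LF[9]=C('a')+3=1+3=4
L[10]='o': occ=0, LF[10]=C('o')+0=14+0=14
L[11]='e': occ=0, LF[11]=C('e')+0=10+0=10
L[12]='o': occ=1, LF[12]=C('o')+1=14+1=15
L[13]='o': occ=2, LF[13]=C('o')+2=14+2=16
L[14]='p': occ=0, LF[14]=C('p')+0=18+0=18
L[15]='n': occ=0, LF[15]=C('n')+0=13+0=13
L[16]='b': occ=0, LF[16]=C('b')+0=6+0=6
L[17]='t': occ=0, LF[17]=C('t')+0=20+0=20
L[18]='o': occ=3, LF[18]=C('o')+3=14+3=17
L[19]='b': occ=1, LF[19]=C('b')+1=6+1=7
L[20]='a': occ=4, LF[20]=C('a')+4=1+4=5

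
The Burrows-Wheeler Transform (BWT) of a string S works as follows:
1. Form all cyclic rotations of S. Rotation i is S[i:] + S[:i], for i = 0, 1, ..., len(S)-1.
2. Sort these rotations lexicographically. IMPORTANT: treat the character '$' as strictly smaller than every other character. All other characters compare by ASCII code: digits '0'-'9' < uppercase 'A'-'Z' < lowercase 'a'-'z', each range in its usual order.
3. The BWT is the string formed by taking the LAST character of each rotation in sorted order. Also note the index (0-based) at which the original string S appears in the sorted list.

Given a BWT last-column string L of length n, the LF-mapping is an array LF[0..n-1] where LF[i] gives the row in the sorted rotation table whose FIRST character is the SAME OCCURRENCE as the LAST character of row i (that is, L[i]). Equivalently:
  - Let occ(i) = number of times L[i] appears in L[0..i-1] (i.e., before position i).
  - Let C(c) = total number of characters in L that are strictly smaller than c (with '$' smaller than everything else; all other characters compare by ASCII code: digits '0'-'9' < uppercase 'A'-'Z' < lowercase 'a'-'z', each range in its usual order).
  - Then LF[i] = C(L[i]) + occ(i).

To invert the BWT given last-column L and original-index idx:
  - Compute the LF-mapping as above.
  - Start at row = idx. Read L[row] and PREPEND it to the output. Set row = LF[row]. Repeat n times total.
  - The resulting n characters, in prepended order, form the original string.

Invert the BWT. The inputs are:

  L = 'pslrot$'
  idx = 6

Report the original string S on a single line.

Answer: tslorp$

Derivation:
LF mapping: 3 5 1 4 2 6 0
Walk LF starting at row 6, prepending L[row]:
  step 1: row=6, L[6]='$', prepend. Next row=LF[6]=0
  step 2: row=0, L[0]='p', prepend. Next row=LF[0]=3
  step 3: row=3, L[3]='r', prepend. Next row=LF[3]=4
  step 4: row=4, L[4]='o', prepend. Next row=LF[4]=2
  step 5: row=2, L[2]='l', prepend. Next row=LF[2]=1
  step 6: row=1, L[1]='s', prepend. Next row=LF[1]=5
  step 7: row=5, L[5]='t', prepend. Next row=LF[5]=6
Reversed output: tslorp$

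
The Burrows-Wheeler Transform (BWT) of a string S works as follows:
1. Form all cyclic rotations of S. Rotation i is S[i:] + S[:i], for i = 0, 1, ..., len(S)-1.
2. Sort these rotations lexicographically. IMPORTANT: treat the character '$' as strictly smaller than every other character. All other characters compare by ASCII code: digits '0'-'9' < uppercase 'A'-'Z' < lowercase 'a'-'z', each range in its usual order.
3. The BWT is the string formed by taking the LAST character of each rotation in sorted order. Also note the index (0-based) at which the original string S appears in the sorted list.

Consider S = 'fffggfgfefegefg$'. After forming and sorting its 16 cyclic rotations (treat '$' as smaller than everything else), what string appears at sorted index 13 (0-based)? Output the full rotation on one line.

Answer: gfefegefg$fffggf

Derivation:
All 16 rotations (rotation i = S[i:]+S[:i]):
  rot[0] = fffggfgfefegefg$
  rot[1] = ffggfgfefegefg$f
  rot[2] = fggfgfefegefg$ff
  rot[3] = ggfgfefegefg$fff
  rot[4] = gfgfefegefg$fffg
  rot[5] = fgfefegefg$fffgg
  rot[6] = gfefegefg$fffggf
  rot[7] = fefegefg$fffggfg
  rot[8] = efegefg$fffggfgf
  rot[9] = fegefg$fffggfgfe
  rot[10] = egefg$fffggfgfef
  rot[11] = gefg$fffggfgfefe
  rot[12] = efg$fffggfgfefeg
  rot[13] = fg$fffggfgfefege
  rot[14] = g$fffggfgfefegef
  rot[15] = $fffggfgfefegefg
Sorted (with $ < everything):
  sorted[0] = $fffggfgfefegefg
  sorted[1] = efegefg$fffggfgf
  sorted[2] = efg$fffggfgfefeg
  sorted[3] = egefg$fffggfgfef
  sorted[4] = fefegefg$fffggfg
  sorted[5] = fegefg$fffggfgfe
  sorted[6] = fffggfgfefegefg$
  sorted[7] = ffggfgfefegefg$f
  sorted[8] = fg$fffggfgfefege
  sorted[9] = fgfefegefg$fffgg
  sorted[10] = fggfgfefegefg$ff
  sorted[11] = g$fffggfgfefegef
  sorted[12] = gefg$fffggfgfefe
  sorted[13] = gfefegefg$fffggf
  sorted[14] = gfgfefegefg$fffg
  sorted[15] = ggfgfefegefg$fff
sorted[13] = gfefegefg$fffggf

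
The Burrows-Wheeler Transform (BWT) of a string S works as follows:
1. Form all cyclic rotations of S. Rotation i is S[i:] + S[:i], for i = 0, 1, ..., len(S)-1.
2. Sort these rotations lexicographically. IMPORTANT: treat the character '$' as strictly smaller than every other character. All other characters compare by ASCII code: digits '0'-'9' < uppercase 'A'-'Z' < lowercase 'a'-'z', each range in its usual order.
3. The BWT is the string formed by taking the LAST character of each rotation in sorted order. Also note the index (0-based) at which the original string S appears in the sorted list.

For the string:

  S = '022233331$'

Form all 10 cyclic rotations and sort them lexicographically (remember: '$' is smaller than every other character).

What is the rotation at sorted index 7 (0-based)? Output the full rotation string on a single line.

All 10 rotations (rotation i = S[i:]+S[:i]):
  rot[0] = 022233331$
  rot[1] = 22233331$0
  rot[2] = 2233331$02
  rot[3] = 233331$022
  rot[4] = 33331$0222
  rot[5] = 3331$02223
  rot[6] = 331$022233
  rot[7] = 31$0222333
  rot[8] = 1$02223333
  rot[9] = $022233331
Sorted (with $ < everything):
  sorted[0] = $022233331
  sorted[1] = 022233331$
  sorted[2] = 1$02223333
  sorted[3] = 22233331$0
  sorted[4] = 2233331$02
  sorted[5] = 233331$022
  sorted[6] = 31$0222333
  sorted[7] = 331$022233
  sorted[8] = 3331$02223
  sorted[9] = 33331$0222
sorted[7] = 331$022233

Answer: 331$022233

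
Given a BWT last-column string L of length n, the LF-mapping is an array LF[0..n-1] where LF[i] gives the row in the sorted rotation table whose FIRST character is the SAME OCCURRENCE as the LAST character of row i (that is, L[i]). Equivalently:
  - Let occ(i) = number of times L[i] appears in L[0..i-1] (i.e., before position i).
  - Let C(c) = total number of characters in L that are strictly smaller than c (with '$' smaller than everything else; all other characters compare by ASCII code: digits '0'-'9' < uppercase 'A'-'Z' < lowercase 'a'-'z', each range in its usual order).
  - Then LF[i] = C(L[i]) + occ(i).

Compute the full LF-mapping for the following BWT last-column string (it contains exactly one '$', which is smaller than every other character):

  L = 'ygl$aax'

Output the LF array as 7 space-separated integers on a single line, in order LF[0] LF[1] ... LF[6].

Answer: 6 3 4 0 1 2 5

Derivation:
Char counts: '$':1, 'a':2, 'g':1, 'l':1, 'x':1, 'y':1
C (first-col start): C('$')=0, C('a')=1, C('g')=3, C('l')=4, C('x')=5, C('y')=6
L[0]='y': occ=0, LF[0]=C('y')+0=6+0=6
L[1]='g': occ=0, LF[1]=C('g')+0=3+0=3
L[2]='l': occ=0, LF[2]=C('l')+0=4+0=4
L[3]='$': occ=0, LF[3]=C('$')+0=0+0=0
L[4]='a': occ=0, LF[4]=C('a')+0=1+0=1
L[5]='a': occ=1, LF[5]=C('a')+1=1+1=2
L[6]='x': occ=0, LF[6]=C('x')+0=5+0=5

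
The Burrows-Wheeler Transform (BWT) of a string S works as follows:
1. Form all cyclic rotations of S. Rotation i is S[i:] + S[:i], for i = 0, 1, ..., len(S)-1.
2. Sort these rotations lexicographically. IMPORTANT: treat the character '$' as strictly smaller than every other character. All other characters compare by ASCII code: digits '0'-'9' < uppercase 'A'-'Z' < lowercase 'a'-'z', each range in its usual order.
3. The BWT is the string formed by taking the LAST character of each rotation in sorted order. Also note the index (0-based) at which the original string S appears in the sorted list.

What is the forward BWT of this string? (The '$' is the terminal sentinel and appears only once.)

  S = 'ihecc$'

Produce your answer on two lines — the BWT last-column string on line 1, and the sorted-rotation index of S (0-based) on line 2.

Answer: ccehi$
5

Derivation:
All 6 rotations (rotation i = S[i:]+S[:i]):
  rot[0] = ihecc$
  rot[1] = hecc$i
  rot[2] = ecc$ih
  rot[3] = cc$ihe
  rot[4] = c$ihec
  rot[5] = $ihecc
Sorted (with $ < everything):
  sorted[0] = $ihecc  (last char: 'c')
  sorted[1] = c$ihec  (last char: 'c')
  sorted[2] = cc$ihe  (last char: 'e')
  sorted[3] = ecc$ih  (last char: 'h')
  sorted[4] = hecc$i  (last char: 'i')
  sorted[5] = ihecc$  (last char: '$')
Last column: ccehi$
Original string S is at sorted index 5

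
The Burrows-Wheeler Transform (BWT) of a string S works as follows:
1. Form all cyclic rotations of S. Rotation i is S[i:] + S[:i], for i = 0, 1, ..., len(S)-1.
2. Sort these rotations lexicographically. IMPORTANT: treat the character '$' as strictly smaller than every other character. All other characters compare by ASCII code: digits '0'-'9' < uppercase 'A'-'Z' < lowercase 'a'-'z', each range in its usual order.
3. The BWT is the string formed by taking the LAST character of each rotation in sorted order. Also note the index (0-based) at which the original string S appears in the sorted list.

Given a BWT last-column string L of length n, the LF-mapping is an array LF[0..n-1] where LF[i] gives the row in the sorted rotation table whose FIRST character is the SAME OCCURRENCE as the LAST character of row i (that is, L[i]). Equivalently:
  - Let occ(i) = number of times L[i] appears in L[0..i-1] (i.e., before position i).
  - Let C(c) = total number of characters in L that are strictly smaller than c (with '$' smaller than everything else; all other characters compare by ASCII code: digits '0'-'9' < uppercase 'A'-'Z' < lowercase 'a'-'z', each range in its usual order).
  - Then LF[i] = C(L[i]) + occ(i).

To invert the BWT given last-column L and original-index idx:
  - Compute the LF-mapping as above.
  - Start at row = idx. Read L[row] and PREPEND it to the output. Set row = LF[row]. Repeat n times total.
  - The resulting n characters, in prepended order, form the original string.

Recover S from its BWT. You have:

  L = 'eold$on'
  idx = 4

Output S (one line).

LF mapping: 2 5 3 1 0 6 4
Walk LF starting at row 4, prepending L[row]:
  step 1: row=4, L[4]='$', prepend. Next row=LF[4]=0
  step 2: row=0, L[0]='e', prepend. Next row=LF[0]=2
  step 3: row=2, L[2]='l', prepend. Next row=LF[2]=3
  step 4: row=3, L[3]='d', prepend. Next row=LF[3]=1
  step 5: row=1, L[1]='o', prepend. Next row=LF[1]=5
  step 6: row=5, L[5]='o', prepend. Next row=LF[5]=6
  step 7: row=6, L[6]='n', prepend. Next row=LF[6]=4
Reversed output: noodle$

Answer: noodle$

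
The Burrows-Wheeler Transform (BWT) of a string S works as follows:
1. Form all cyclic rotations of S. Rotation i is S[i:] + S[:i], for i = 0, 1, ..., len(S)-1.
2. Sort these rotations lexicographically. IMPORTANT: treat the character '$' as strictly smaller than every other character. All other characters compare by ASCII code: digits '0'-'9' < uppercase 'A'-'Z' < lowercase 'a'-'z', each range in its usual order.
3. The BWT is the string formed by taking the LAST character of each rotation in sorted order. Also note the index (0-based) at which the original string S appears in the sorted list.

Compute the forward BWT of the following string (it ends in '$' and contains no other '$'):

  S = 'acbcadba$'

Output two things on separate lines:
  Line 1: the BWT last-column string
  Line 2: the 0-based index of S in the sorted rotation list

All 9 rotations (rotation i = S[i:]+S[:i]):
  rot[0] = acbcadba$
  rot[1] = cbcadba$a
  rot[2] = bcadba$ac
  rot[3] = cadba$acb
  rot[4] = adba$acbc
  rot[5] = dba$acbca
  rot[6] = ba$acbcad
  rot[7] = a$acbcadb
  rot[8] = $acbcadba
Sorted (with $ < everything):
  sorted[0] = $acbcadba  (last char: 'a')
  sorted[1] = a$acbcadb  (last char: 'b')
  sorted[2] = acbcadba$  (last char: '$')
  sorted[3] = adba$acbc  (last char: 'c')
  sorted[4] = ba$acbcad  (last char: 'd')
  sorted[5] = bcadba$ac  (last char: 'c')
  sorted[6] = cadba$acb  (last char: 'b')
  sorted[7] = cbcadba$a  (last char: 'a')
  sorted[8] = dba$acbca  (last char: 'a')
Last column: ab$cdcbaa
Original string S is at sorted index 2

Answer: ab$cdcbaa
2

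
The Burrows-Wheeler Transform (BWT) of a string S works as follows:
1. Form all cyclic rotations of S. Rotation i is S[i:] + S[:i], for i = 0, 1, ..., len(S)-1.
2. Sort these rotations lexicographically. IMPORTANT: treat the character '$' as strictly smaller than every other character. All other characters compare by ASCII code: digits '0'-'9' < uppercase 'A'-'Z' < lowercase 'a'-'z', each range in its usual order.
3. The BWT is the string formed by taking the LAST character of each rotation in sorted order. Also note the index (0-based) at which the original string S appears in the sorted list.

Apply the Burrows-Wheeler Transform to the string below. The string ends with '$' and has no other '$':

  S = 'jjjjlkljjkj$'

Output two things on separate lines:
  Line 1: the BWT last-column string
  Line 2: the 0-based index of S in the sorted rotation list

Answer: jk$jljjjjlkj
2

Derivation:
All 12 rotations (rotation i = S[i:]+S[:i]):
  rot[0] = jjjjlkljjkj$
  rot[1] = jjjlkljjkj$j
  rot[2] = jjlkljjkj$jj
  rot[3] = jlkljjkj$jjj
  rot[4] = lkljjkj$jjjj
  rot[5] = kljjkj$jjjjl
  rot[6] = ljjkj$jjjjlk
  rot[7] = jjkj$jjjjlkl
  rot[8] = jkj$jjjjlklj
  rot[9] = kj$jjjjlkljj
  rot[10] = j$jjjjlkljjk
  rot[11] = $jjjjlkljjkj
Sorted (with $ < everything):
  sorted[0] = $jjjjlkljjkj  (last char: 'j')
  sorted[1] = j$jjjjlkljjk  (last char: 'k')
  sorted[2] = jjjjlkljjkj$  (last char: '$')
  sorted[3] = jjjlkljjkj$j  (last char: 'j')
  sorted[4] = jjkj$jjjjlkl  (last char: 'l')
  sorted[5] = jjlkljjkj$jj  (last char: 'j')
  sorted[6] = jkj$jjjjlklj  (last char: 'j')
  sorted[7] = jlkljjkj$jjj  (last char: 'j')
  sorted[8] = kj$jjjjlkljj  (last char: 'j')
  sorted[9] = kljjkj$jjjjl  (last char: 'l')
  sorted[10] = ljjkj$jjjjlk  (last char: 'k')
  sorted[11] = lkljjkj$jjjj  (last char: 'j')
Last column: jk$jljjjjlkj
Original string S is at sorted index 2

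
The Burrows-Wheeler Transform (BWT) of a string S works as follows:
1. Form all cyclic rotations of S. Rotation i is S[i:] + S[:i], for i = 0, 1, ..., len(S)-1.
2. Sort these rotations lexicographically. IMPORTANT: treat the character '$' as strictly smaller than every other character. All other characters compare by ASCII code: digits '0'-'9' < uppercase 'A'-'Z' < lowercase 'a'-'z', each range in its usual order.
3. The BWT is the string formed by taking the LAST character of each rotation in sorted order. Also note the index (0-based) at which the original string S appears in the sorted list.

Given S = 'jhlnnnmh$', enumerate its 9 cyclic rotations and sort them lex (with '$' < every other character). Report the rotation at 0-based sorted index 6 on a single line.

Answer: nmh$jhlnn

Derivation:
All 9 rotations (rotation i = S[i:]+S[:i]):
  rot[0] = jhlnnnmh$
  rot[1] = hlnnnmh$j
  rot[2] = lnnnmh$jh
  rot[3] = nnnmh$jhl
  rot[4] = nnmh$jhln
  rot[5] = nmh$jhlnn
  rot[6] = mh$jhlnnn
  rot[7] = h$jhlnnnm
  rot[8] = $jhlnnnmh
Sorted (with $ < everything):
  sorted[0] = $jhlnnnmh
  sorted[1] = h$jhlnnnm
  sorted[2] = hlnnnmh$j
  sorted[3] = jhlnnnmh$
  sorted[4] = lnnnmh$jh
  sorted[5] = mh$jhlnnn
  sorted[6] = nmh$jhlnn
  sorted[7] = nnmh$jhln
  sorted[8] = nnnmh$jhl
sorted[6] = nmh$jhlnn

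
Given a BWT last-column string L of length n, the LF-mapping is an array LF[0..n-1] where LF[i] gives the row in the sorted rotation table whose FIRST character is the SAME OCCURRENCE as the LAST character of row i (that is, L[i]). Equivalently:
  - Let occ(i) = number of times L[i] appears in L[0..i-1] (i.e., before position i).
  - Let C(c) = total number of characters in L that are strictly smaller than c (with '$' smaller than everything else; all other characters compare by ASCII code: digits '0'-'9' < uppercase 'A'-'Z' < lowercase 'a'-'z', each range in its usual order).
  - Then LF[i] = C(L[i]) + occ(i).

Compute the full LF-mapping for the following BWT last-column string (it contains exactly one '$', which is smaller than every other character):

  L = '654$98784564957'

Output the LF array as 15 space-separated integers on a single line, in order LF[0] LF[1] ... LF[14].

Char counts: '$':1, '4':3, '5':3, '6':2, '7':2, '8':2, '9':2
C (first-col start): C('$')=0, C('4')=1, C('5')=4, C('6')=7, C('7')=9, C('8')=11, C('9')=13
L[0]='6': occ=0, LF[0]=C('6')+0=7+0=7
L[1]='5': occ=0, LF[1]=C('5')+0=4+0=4
L[2]='4': occ=0, LF[2]=C('4')+0=1+0=1
L[3]='$': occ=0, LF[3]=C('$')+0=0+0=0
L[4]='9': occ=0, LF[4]=C('9')+0=13+0=13
L[5]='8': occ=0, LF[5]=C('8')+0=11+0=11
L[6]='7': occ=0, LF[6]=C('7')+0=9+0=9
L[7]='8': occ=1, LF[7]=C('8')+1=11+1=12
L[8]='4': occ=1, LF[8]=C('4')+1=1+1=2
L[9]='5': occ=1, LF[9]=C('5')+1=4+1=5
L[10]='6': occ=1, LF[10]=C('6')+1=7+1=8
L[11]='4': occ=2, LF[11]=C('4')+2=1+2=3
L[12]='9': occ=1, LF[12]=C('9')+1=13+1=14
L[13]='5': occ=2, LF[13]=C('5')+2=4+2=6
L[14]='7': occ=1, LF[14]=C('7')+1=9+1=10

Answer: 7 4 1 0 13 11 9 12 2 5 8 3 14 6 10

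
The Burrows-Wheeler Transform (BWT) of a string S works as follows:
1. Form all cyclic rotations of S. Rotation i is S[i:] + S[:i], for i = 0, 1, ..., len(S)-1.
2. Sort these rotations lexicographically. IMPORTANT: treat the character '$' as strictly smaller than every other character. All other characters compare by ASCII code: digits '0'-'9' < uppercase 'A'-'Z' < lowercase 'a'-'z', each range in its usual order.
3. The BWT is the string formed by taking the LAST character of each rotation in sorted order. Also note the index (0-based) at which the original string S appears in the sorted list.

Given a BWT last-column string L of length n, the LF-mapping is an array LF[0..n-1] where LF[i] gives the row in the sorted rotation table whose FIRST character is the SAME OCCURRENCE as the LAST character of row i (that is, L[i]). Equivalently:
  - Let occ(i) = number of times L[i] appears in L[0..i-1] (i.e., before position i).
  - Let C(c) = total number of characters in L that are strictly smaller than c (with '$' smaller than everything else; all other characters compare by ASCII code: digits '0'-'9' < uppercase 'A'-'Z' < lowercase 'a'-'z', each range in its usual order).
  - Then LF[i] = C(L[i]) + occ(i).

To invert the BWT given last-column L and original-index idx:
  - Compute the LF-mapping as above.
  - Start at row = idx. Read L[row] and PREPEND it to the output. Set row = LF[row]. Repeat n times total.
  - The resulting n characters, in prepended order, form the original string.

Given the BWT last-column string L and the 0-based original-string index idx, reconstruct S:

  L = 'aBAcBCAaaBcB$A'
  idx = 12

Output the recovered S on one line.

Answer: cAcaBaCBBAABa$

Derivation:
LF mapping: 9 4 1 12 5 8 2 10 11 6 13 7 0 3
Walk LF starting at row 12, prepending L[row]:
  step 1: row=12, L[12]='$', prepend. Next row=LF[12]=0
  step 2: row=0, L[0]='a', prepend. Next row=LF[0]=9
  step 3: row=9, L[9]='B', prepend. Next row=LF[9]=6
  step 4: row=6, L[6]='A', prepend. Next row=LF[6]=2
  step 5: row=2, L[2]='A', prepend. Next row=LF[2]=1
  step 6: row=1, L[1]='B', prepend. Next row=LF[1]=4
  step 7: row=4, L[4]='B', prepend. Next row=LF[4]=5
  step 8: row=5, L[5]='C', prepend. Next row=LF[5]=8
  step 9: row=8, L[8]='a', prepend. Next row=LF[8]=11
  step 10: row=11, L[11]='B', prepend. Next row=LF[11]=7
  step 11: row=7, L[7]='a', prepend. Next row=LF[7]=10
  step 12: row=10, L[10]='c', prepend. Next row=LF[10]=13
  step 13: row=13, L[13]='A', prepend. Next row=LF[13]=3
  step 14: row=3, L[3]='c', prepend. Next row=LF[3]=12
Reversed output: cAcaBaCBBAABa$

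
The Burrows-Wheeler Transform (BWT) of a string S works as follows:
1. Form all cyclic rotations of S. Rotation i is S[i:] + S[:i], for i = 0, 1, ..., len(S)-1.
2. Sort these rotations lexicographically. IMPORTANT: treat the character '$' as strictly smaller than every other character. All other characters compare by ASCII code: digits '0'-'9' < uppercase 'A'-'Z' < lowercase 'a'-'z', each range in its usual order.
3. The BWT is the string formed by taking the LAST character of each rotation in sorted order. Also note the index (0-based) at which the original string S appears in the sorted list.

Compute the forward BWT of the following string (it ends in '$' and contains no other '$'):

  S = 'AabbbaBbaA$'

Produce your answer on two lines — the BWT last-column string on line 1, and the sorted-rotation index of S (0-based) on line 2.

All 11 rotations (rotation i = S[i:]+S[:i]):
  rot[0] = AabbbaBbaA$
  rot[1] = abbbaBbaA$A
  rot[2] = bbbaBbaA$Aa
  rot[3] = bbaBbaA$Aab
  rot[4] = baBbaA$Aabb
  rot[5] = aBbaA$Aabbb
  rot[6] = BbaA$Aabbba
  rot[7] = baA$AabbbaB
  rot[8] = aA$AabbbaBb
  rot[9] = A$AabbbaBba
  rot[10] = $AabbbaBbaA
Sorted (with $ < everything):
  sorted[0] = $AabbbaBbaA  (last char: 'A')
  sorted[1] = A$AabbbaBba  (last char: 'a')
  sorted[2] = AabbbaBbaA$  (last char: '$')
  sorted[3] = BbaA$Aabbba  (last char: 'a')
  sorted[4] = aA$AabbbaBb  (last char: 'b')
  sorted[5] = aBbaA$Aabbb  (last char: 'b')
  sorted[6] = abbbaBbaA$A  (last char: 'A')
  sorted[7] = baA$AabbbaB  (last char: 'B')
  sorted[8] = baBbaA$Aabb  (last char: 'b')
  sorted[9] = bbaBbaA$Aab  (last char: 'b')
  sorted[10] = bbbaBbaA$Aa  (last char: 'a')
Last column: Aa$abbABbba
Original string S is at sorted index 2

Answer: Aa$abbABbba
2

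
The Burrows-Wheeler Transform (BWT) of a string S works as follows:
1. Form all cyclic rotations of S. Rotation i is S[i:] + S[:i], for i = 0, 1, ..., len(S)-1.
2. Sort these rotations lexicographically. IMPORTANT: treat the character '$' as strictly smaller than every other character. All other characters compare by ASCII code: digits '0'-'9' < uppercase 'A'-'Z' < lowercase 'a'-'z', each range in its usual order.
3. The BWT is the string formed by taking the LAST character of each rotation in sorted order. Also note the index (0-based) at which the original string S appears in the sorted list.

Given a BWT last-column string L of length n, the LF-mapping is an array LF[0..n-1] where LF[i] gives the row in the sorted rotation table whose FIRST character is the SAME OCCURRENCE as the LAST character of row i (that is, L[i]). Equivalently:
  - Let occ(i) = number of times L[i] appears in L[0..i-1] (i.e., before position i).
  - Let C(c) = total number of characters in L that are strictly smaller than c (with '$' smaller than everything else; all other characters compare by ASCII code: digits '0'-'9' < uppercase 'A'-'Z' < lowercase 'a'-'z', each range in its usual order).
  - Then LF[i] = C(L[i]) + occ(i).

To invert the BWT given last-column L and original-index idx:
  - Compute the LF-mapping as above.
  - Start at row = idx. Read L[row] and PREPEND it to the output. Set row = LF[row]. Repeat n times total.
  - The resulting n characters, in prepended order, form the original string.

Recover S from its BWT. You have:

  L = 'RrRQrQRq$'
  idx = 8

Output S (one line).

LF mapping: 3 7 4 1 8 2 5 6 0
Walk LF starting at row 8, prepending L[row]:
  step 1: row=8, L[8]='$', prepend. Next row=LF[8]=0
  step 2: row=0, L[0]='R', prepend. Next row=LF[0]=3
  step 3: row=3, L[3]='Q', prepend. Next row=LF[3]=1
  step 4: row=1, L[1]='r', prepend. Next row=LF[1]=7
  step 5: row=7, L[7]='q', prepend. Next row=LF[7]=6
  step 6: row=6, L[6]='R', prepend. Next row=LF[6]=5
  step 7: row=5, L[5]='Q', prepend. Next row=LF[5]=2
  step 8: row=2, L[2]='R', prepend. Next row=LF[2]=4
  step 9: row=4, L[4]='r', prepend. Next row=LF[4]=8
Reversed output: rRQRqrQR$

Answer: rRQRqrQR$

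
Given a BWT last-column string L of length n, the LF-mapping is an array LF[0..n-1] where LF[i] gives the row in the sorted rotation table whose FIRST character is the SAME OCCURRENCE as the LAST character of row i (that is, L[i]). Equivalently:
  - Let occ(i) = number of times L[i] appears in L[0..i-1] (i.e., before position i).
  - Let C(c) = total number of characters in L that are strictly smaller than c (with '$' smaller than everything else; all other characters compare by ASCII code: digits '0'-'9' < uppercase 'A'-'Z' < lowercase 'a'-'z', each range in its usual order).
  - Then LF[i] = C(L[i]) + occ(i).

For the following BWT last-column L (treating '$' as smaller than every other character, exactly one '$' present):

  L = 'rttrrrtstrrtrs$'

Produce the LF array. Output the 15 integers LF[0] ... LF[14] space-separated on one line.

Char counts: '$':1, 'r':7, 's':2, 't':5
C (first-col start): C('$')=0, C('r')=1, C('s')=8, C('t')=10
L[0]='r': occ=0, LF[0]=C('r')+0=1+0=1
L[1]='t': occ=0, LF[1]=C('t')+0=10+0=10
L[2]='t': occ=1, LF[2]=C('t')+1=10+1=11
L[3]='r': occ=1, LF[3]=C('r')+1=1+1=2
L[4]='r': occ=2, LF[4]=C('r')+2=1+2=3
L[5]='r': occ=3, LF[5]=C('r')+3=1+3=4
L[6]='t': occ=2, LF[6]=C('t')+2=10+2=12
L[7]='s': occ=0, LF[7]=C('s')+0=8+0=8
L[8]='t': occ=3, LF[8]=C('t')+3=10+3=13
L[9]='r': occ=4, LF[9]=C('r')+4=1+4=5
L[10]='r': occ=5, LF[10]=C('r')+5=1+5=6
L[11]='t': occ=4, LF[11]=C('t')+4=10+4=14
L[12]='r': occ=6, LF[12]=C('r')+6=1+6=7
L[13]='s': occ=1, LF[13]=C('s')+1=8+1=9
L[14]='$': occ=0, LF[14]=C('$')+0=0+0=0

Answer: 1 10 11 2 3 4 12 8 13 5 6 14 7 9 0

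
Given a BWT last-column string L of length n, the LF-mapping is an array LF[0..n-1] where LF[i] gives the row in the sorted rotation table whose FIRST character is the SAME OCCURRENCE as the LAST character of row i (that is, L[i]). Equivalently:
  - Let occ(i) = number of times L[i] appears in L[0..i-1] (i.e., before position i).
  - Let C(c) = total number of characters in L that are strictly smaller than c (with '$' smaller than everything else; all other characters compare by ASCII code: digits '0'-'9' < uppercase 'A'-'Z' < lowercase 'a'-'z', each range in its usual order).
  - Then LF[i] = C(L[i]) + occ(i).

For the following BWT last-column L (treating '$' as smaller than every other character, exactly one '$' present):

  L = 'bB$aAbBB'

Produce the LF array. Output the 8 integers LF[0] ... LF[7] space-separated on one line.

Char counts: '$':1, 'A':1, 'B':3, 'a':1, 'b':2
C (first-col start): C('$')=0, C('A')=1, C('B')=2, C('a')=5, C('b')=6
L[0]='b': occ=0, LF[0]=C('b')+0=6+0=6
L[1]='B': occ=0, LF[1]=C('B')+0=2+0=2
L[2]='$': occ=0, LF[2]=C('$')+0=0+0=0
L[3]='a': occ=0, LF[3]=C('a')+0=5+0=5
L[4]='A': occ=0, LF[4]=C('A')+0=1+0=1
L[5]='b': occ=1, LF[5]=C('b')+1=6+1=7
L[6]='B': occ=1, LF[6]=C('B')+1=2+1=3
L[7]='B': occ=2, LF[7]=C('B')+2=2+2=4

Answer: 6 2 0 5 1 7 3 4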